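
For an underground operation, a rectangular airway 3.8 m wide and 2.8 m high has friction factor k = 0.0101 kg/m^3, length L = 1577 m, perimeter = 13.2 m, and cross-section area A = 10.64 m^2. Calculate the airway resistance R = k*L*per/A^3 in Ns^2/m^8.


Compute the numerator:
k * L * per = 0.0101 * 1577 * 13.2
= 210.24564
Compute the denominator:
A^3 = 10.64^3 = 1204.550144
Resistance:
R = 210.24564 / 1204.550144
= 0.1745 Ns^2/m^8

0.1745 Ns^2/m^8


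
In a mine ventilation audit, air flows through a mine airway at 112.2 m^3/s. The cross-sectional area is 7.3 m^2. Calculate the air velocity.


15.3699 m/s

Velocity = flow rate / cross-sectional area
= 112.2 / 7.3
= 15.3699 m/s


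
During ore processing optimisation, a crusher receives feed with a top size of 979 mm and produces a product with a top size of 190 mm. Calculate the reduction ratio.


Reduction ratio = feed size / product size
= 979 / 190
= 5.1526

5.1526


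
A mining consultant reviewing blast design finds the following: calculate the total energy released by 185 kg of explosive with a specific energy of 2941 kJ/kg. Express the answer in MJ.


544.085 MJ

Energy = mass * specific_energy / 1000
= 185 * 2941 / 1000
= 544085 / 1000
= 544.085 MJ


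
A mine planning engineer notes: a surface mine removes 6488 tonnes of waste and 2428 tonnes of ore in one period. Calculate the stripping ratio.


2.6722

Stripping ratio = waste tonnage / ore tonnage
= 6488 / 2428
= 2.6722


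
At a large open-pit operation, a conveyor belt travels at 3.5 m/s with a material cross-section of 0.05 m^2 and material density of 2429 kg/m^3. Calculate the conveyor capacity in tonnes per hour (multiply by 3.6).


Volumetric flow = speed * area
= 3.5 * 0.05 = 0.175 m^3/s
Mass flow = volumetric * density
= 0.175 * 2429 = 425.075 kg/s
Convert to t/h: multiply by 3.6
Capacity = 425.075 * 3.6
= 1530.27 t/h

1530.27 t/h


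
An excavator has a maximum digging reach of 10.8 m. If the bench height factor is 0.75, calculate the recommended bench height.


Bench height = reach * factor
= 10.8 * 0.75
= 8.1 m

8.1 m


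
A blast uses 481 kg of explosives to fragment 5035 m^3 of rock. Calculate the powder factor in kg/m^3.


Powder factor = explosive mass / rock volume
= 481 / 5035
= 0.0955 kg/m^3

0.0955 kg/m^3


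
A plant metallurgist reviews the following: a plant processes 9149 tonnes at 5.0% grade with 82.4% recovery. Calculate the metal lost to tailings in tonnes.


Total metal in feed:
= 9149 * 5.0 / 100 = 457.45 tonnes
Metal recovered:
= 457.45 * 82.4 / 100 = 376.9388 tonnes
Metal lost to tailings:
= 457.45 - 376.9388
= 80.5112 tonnes

80.5112 tonnes


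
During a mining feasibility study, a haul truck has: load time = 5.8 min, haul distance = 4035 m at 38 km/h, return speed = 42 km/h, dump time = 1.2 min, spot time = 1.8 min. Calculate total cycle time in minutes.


20.9353 min

Convert haul speed to m/min: 38 * 1000/60 = 633.3333333 m/min
Haul time = 4035 / 633.3333333 = 6.371052632 min
Convert return speed to m/min: 42 * 1000/60 = 700 m/min
Return time = 4035 / 700 = 5.764285714 min
Total cycle time:
= 5.8 + 6.371052632 + 1.2 + 5.764285714 + 1.8
= 20.9353 min


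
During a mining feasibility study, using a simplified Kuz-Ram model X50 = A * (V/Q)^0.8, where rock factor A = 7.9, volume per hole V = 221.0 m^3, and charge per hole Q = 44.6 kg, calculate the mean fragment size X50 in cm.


Compute V/Q:
V/Q = 221.0 / 44.6 = 4.955156951
Raise to the power 0.8:
(V/Q)^0.8 = 4.955156951^0.8 = 3.597873851
Multiply by A:
X50 = 7.9 * 3.597873851
= 28.4232 cm

28.4232 cm


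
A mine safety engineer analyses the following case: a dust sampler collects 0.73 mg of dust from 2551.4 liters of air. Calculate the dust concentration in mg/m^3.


Convert liters to m^3: 1 m^3 = 1000 L
Concentration = mass / volume * 1000
= 0.73 / 2551.4 * 1000
= 0.0002861174257 * 1000
= 0.2861 mg/m^3

0.2861 mg/m^3


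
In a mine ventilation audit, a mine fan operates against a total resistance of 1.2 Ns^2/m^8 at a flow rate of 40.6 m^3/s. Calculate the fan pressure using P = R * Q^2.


1978.032 Pa

Compute Q^2:
Q^2 = 40.6^2 = 1648.36
Compute pressure:
P = R * Q^2 = 1.2 * 1648.36
= 1978.032 Pa


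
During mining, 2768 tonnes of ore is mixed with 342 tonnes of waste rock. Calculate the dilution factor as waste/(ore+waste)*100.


10.9968%

Total material = ore + waste
= 2768 + 342 = 3110 tonnes
Dilution = waste / total * 100
= 342 / 3110 * 100
= 0.1099678457 * 100
= 10.9968%


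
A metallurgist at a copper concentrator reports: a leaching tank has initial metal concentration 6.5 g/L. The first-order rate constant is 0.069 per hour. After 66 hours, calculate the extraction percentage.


Compute the exponent:
-k * t = -0.069 * 66 = -4.554
Remaining concentration:
C = 6.5 * exp(-4.554)
= 6.5 * 0.01052501999
= 0.06841262994 g/L
Extracted = 6.5 - 0.06841262994 = 6.43158737 g/L
Extraction % = 6.43158737 / 6.5 * 100
= 98.9475%

98.9475%


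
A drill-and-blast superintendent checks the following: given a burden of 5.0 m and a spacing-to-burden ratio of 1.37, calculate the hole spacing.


Spacing = burden * ratio
= 5.0 * 1.37
= 6.85 m

6.85 m


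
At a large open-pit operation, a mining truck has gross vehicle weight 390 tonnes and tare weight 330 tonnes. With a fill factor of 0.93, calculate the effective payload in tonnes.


55.8 tonnes

Maximum payload = gross - tare
= 390 - 330 = 60 tonnes
Effective payload = max payload * fill factor
= 60 * 0.93
= 55.8 tonnes


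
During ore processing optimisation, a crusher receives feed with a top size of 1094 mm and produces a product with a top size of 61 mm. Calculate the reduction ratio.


17.9344

Reduction ratio = feed size / product size
= 1094 / 61
= 17.9344


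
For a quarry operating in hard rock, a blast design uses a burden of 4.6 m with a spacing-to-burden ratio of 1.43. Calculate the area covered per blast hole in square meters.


30.2588 m^2

First, find the spacing:
Spacing = burden * ratio = 4.6 * 1.43
= 6.578 m
Then, calculate the area:
Area = burden * spacing = 4.6 * 6.578
= 30.2588 m^2


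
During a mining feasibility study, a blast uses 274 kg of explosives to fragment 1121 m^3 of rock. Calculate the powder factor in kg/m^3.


0.2444 kg/m^3

Powder factor = explosive mass / rock volume
= 274 / 1121
= 0.2444 kg/m^3


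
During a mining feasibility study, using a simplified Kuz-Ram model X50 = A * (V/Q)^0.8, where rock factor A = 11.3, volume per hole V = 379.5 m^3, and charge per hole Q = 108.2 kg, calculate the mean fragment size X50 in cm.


30.8366 cm

Compute V/Q:
V/Q = 379.5 / 108.2 = 3.507393715
Raise to the power 0.8:
(V/Q)^0.8 = 3.507393715^0.8 = 2.728899964
Multiply by A:
X50 = 11.3 * 2.728899964
= 30.8366 cm


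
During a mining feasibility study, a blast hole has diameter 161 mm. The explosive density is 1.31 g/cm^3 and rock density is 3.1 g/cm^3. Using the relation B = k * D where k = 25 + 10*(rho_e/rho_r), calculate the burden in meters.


4.7054 m

First, compute k:
rho_e / rho_r = 1.31 / 3.1 = 0.4225806452
k = 25 + 10 * 0.4225806452 = 29.22580645
Then, compute burden:
B = k * D / 1000 = 29.22580645 * 161 / 1000
= 4705.354839 / 1000
= 4.7054 m


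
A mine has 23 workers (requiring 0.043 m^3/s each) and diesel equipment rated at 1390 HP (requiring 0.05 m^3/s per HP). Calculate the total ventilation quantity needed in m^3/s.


70.489 m^3/s

Airflow for workers:
Q_people = 23 * 0.043 = 0.989 m^3/s
Airflow for diesel equipment:
Q_diesel = 1390 * 0.05 = 69.5 m^3/s
Total ventilation:
Q_total = 0.989 + 69.5
= 70.489 m^3/s


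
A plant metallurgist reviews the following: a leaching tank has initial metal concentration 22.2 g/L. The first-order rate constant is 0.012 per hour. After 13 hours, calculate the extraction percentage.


14.4441%

Compute the exponent:
-k * t = -0.012 * 13 = -0.156
Remaining concentration:
C = 22.2 * exp(-0.156)
= 22.2 * 0.8555591904
= 18.99341403 g/L
Extracted = 22.2 - 18.99341403 = 3.206585974 g/L
Extraction % = 3.206585974 / 22.2 * 100
= 14.4441%


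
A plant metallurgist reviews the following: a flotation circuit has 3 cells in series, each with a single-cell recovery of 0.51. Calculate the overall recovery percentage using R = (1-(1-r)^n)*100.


88.2351%

Complement of single-cell recovery:
1 - r = 1 - 0.51 = 0.49
Raise to power n:
(1 - r)^3 = 0.49^3 = 0.117649
Overall recovery:
R = (1 - 0.117649) * 100
= 88.2351%


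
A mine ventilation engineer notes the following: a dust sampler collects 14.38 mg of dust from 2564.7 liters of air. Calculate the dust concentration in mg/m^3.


Convert liters to m^3: 1 m^3 = 1000 L
Concentration = mass / volume * 1000
= 14.38 / 2564.7 * 1000
= 0.005606893594 * 1000
= 5.6069 mg/m^3

5.6069 mg/m^3


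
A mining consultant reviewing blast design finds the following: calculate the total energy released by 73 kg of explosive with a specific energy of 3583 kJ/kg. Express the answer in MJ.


261.559 MJ

Energy = mass * specific_energy / 1000
= 73 * 3583 / 1000
= 261559 / 1000
= 261.559 MJ


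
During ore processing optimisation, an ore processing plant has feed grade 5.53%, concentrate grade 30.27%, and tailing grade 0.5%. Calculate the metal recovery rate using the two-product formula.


Using the two-product formula:
R = 100 * c * (f - t) / (f * (c - t))
Numerator = 100 * 30.27 * (5.53 - 0.5)
= 100 * 30.27 * 5.03
= 15225.81
Denominator = 5.53 * (30.27 - 0.5)
= 5.53 * 29.77
= 164.6281
R = 15225.81 / 164.6281
= 92.4861%

92.4861%


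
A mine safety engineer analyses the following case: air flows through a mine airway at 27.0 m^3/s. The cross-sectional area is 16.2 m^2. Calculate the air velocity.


Velocity = flow rate / cross-sectional area
= 27.0 / 16.2
= 1.6667 m/s

1.6667 m/s


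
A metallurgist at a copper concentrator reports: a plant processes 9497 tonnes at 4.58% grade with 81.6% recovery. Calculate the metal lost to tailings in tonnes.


Total metal in feed:
= 9497 * 4.58 / 100 = 434.9626 tonnes
Metal recovered:
= 434.9626 * 81.6 / 100 = 354.9294816 tonnes
Metal lost to tailings:
= 434.9626 - 354.9294816
= 80.0331 tonnes

80.0331 tonnes


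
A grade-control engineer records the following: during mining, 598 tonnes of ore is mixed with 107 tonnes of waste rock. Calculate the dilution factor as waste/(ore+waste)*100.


Total material = ore + waste
= 598 + 107 = 705 tonnes
Dilution = waste / total * 100
= 107 / 705 * 100
= 0.1517730496 * 100
= 15.1773%

15.1773%


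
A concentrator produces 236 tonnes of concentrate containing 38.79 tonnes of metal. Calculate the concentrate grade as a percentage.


Grade = (metal in concentrate / concentrate mass) * 100
= (38.79 / 236) * 100
= 0.1643644068 * 100
= 16.4364%

16.4364%


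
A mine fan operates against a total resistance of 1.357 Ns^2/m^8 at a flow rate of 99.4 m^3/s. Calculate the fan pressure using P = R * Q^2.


Compute Q^2:
Q^2 = 99.4^2 = 9880.36
Compute pressure:
P = R * Q^2 = 1.357 * 9880.36
= 13407.6485 Pa

13407.6485 Pa


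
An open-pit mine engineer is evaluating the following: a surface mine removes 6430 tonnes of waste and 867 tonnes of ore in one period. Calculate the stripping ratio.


Stripping ratio = waste tonnage / ore tonnage
= 6430 / 867
= 7.4164

7.4164


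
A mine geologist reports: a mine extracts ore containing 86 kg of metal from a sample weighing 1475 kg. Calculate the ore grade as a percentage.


Ore grade = (metal mass / ore mass) * 100
= (86 / 1475) * 100
= 0.05830508475 * 100
= 5.8305%

5.8305%


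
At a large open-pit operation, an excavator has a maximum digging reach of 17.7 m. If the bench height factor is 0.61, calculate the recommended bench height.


Bench height = reach * factor
= 17.7 * 0.61
= 10.797 m

10.797 m


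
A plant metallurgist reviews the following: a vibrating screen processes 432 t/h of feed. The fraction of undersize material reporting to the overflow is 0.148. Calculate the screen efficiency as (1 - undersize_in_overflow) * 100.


85.2%

Screen efficiency = (1 - fraction of undersize in overflow) * 100
= (1 - 0.148) * 100
= 0.852 * 100
= 85.2%


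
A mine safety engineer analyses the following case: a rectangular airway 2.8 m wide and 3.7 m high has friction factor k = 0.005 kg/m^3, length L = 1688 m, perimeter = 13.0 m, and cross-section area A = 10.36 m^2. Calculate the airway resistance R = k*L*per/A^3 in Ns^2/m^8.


Compute the numerator:
k * L * per = 0.005 * 1688 * 13.0
= 109.72
Compute the denominator:
A^3 = 10.36^3 = 1111.934656
Resistance:
R = 109.72 / 1111.934656
= 0.0987 Ns^2/m^8

0.0987 Ns^2/m^8


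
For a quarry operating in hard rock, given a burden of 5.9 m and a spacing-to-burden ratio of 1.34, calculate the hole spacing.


7.906 m

Spacing = burden * ratio
= 5.9 * 1.34
= 7.906 m


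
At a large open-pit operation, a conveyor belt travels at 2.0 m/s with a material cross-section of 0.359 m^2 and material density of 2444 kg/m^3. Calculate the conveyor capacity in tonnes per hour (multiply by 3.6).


6317.2512 t/h

Volumetric flow = speed * area
= 2.0 * 0.359 = 0.718 m^3/s
Mass flow = volumetric * density
= 0.718 * 2444 = 1754.792 kg/s
Convert to t/h: multiply by 3.6
Capacity = 1754.792 * 3.6
= 6317.2512 t/h


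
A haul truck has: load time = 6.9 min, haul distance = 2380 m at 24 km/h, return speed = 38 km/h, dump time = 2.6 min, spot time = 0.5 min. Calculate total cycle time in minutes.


19.7079 min

Convert haul speed to m/min: 24 * 1000/60 = 400 m/min
Haul time = 2380 / 400 = 5.95 min
Convert return speed to m/min: 38 * 1000/60 = 633.3333333 m/min
Return time = 2380 / 633.3333333 = 3.757894737 min
Total cycle time:
= 6.9 + 5.95 + 2.6 + 3.757894737 + 0.5
= 19.7079 min


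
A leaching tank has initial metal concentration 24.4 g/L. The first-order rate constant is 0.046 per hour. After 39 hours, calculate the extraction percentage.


83.3706%

Compute the exponent:
-k * t = -0.046 * 39 = -1.794
Remaining concentration:
C = 24.4 * exp(-1.794)
= 24.4 * 0.1662936629
= 4.057565375 g/L
Extracted = 24.4 - 4.057565375 = 20.34243463 g/L
Extraction % = 20.34243463 / 24.4 * 100
= 83.3706%


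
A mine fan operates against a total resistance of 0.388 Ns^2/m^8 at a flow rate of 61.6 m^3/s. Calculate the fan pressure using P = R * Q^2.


Compute Q^2:
Q^2 = 61.6^2 = 3794.56
Compute pressure:
P = R * Q^2 = 0.388 * 3794.56
= 1472.2893 Pa

1472.2893 Pa


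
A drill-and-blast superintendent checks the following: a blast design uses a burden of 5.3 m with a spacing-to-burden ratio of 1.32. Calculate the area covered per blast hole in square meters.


First, find the spacing:
Spacing = burden * ratio = 5.3 * 1.32
= 6.996 m
Then, calculate the area:
Area = burden * spacing = 5.3 * 6.996
= 37.0788 m^2

37.0788 m^2


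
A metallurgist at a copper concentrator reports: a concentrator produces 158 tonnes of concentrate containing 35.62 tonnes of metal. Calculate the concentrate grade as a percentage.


Grade = (metal in concentrate / concentrate mass) * 100
= (35.62 / 158) * 100
= 0.225443038 * 100
= 22.5443%

22.5443%


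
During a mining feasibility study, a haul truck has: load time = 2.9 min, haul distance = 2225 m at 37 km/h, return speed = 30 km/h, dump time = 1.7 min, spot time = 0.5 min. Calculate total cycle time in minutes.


13.1581 min

Convert haul speed to m/min: 37 * 1000/60 = 616.6666667 m/min
Haul time = 2225 / 616.6666667 = 3.608108108 min
Convert return speed to m/min: 30 * 1000/60 = 500 m/min
Return time = 2225 / 500 = 4.45 min
Total cycle time:
= 2.9 + 3.608108108 + 1.7 + 4.45 + 0.5
= 13.1581 min


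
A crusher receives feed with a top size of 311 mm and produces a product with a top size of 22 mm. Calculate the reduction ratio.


Reduction ratio = feed size / product size
= 311 / 22
= 14.1364

14.1364


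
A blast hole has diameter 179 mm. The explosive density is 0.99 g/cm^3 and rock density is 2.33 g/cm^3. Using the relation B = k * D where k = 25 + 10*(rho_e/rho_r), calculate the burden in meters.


First, compute k:
rho_e / rho_r = 0.99 / 2.33 = 0.4248927039
k = 25 + 10 * 0.4248927039 = 29.24892704
Then, compute burden:
B = k * D / 1000 = 29.24892704 * 179 / 1000
= 5235.55794 / 1000
= 5.2356 m

5.2356 m


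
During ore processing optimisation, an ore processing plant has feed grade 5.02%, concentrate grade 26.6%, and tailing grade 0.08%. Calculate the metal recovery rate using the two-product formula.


Using the two-product formula:
R = 100 * c * (f - t) / (f * (c - t))
Numerator = 100 * 26.6 * (5.02 - 0.08)
= 100 * 26.6 * 4.94
= 13140.4
Denominator = 5.02 * (26.6 - 0.08)
= 5.02 * 26.52
= 133.1304
R = 13140.4 / 133.1304
= 98.7032%

98.7032%


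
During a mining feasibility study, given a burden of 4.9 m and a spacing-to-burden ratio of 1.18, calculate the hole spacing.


Spacing = burden * ratio
= 4.9 * 1.18
= 5.782 m

5.782 m


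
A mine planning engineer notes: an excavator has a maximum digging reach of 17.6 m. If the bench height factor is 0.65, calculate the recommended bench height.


Bench height = reach * factor
= 17.6 * 0.65
= 11.44 m

11.44 m


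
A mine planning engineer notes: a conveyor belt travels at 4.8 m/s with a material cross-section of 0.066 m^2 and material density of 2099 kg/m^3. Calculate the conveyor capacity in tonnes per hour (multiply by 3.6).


2393.8675 t/h

Volumetric flow = speed * area
= 4.8 * 0.066 = 0.3168 m^3/s
Mass flow = volumetric * density
= 0.3168 * 2099 = 664.9632 kg/s
Convert to t/h: multiply by 3.6
Capacity = 664.9632 * 3.6
= 2393.8675 t/h


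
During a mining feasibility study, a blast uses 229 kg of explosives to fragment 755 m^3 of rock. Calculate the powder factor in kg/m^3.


Powder factor = explosive mass / rock volume
= 229 / 755
= 0.3033 kg/m^3

0.3033 kg/m^3


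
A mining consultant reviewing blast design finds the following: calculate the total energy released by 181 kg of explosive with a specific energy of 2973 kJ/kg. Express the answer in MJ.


538.113 MJ

Energy = mass * specific_energy / 1000
= 181 * 2973 / 1000
= 538113 / 1000
= 538.113 MJ


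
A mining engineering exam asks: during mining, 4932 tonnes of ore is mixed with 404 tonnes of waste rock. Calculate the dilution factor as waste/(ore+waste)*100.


7.5712%

Total material = ore + waste
= 4932 + 404 = 5336 tonnes
Dilution = waste / total * 100
= 404 / 5336 * 100
= 0.07571214393 * 100
= 7.5712%


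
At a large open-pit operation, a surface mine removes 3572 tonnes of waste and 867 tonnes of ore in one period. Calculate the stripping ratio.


4.12

Stripping ratio = waste tonnage / ore tonnage
= 3572 / 867
= 4.12


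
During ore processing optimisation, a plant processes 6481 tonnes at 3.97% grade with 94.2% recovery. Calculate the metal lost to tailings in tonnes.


Total metal in feed:
= 6481 * 3.97 / 100 = 257.2957 tonnes
Metal recovered:
= 257.2957 * 94.2 / 100 = 242.3725494 tonnes
Metal lost to tailings:
= 257.2957 - 242.3725494
= 14.9232 tonnes

14.9232 tonnes


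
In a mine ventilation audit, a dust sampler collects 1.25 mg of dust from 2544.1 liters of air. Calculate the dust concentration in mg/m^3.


0.4913 mg/m^3

Convert liters to m^3: 1 m^3 = 1000 L
Concentration = mass / volume * 1000
= 1.25 / 2544.1 * 1000
= 0.0004913328879 * 1000
= 0.4913 mg/m^3


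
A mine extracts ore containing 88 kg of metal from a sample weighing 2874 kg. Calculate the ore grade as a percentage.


Ore grade = (metal mass / ore mass) * 100
= (88 / 2874) * 100
= 0.03061934586 * 100
= 3.0619%

3.0619%


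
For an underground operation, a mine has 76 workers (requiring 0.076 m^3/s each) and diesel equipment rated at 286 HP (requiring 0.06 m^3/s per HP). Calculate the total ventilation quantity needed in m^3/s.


Airflow for workers:
Q_people = 76 * 0.076 = 5.776 m^3/s
Airflow for diesel equipment:
Q_diesel = 286 * 0.06 = 17.16 m^3/s
Total ventilation:
Q_total = 5.776 + 17.16
= 22.936 m^3/s

22.936 m^3/s


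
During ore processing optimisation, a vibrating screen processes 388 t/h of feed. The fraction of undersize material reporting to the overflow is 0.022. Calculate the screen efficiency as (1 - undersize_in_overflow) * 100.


Screen efficiency = (1 - fraction of undersize in overflow) * 100
= (1 - 0.022) * 100
= 0.978 * 100
= 97.8%

97.8%


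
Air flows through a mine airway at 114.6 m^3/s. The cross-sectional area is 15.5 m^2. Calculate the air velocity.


7.3935 m/s

Velocity = flow rate / cross-sectional area
= 114.6 / 15.5
= 7.3935 m/s


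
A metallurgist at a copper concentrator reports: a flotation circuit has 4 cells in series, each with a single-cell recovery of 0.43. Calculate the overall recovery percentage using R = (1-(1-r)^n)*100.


89.444%

Complement of single-cell recovery:
1 - r = 1 - 0.43 = 0.57
Raise to power n:
(1 - r)^4 = 0.57^4 = 0.10556001
Overall recovery:
R = (1 - 0.10556001) * 100
= 89.444%


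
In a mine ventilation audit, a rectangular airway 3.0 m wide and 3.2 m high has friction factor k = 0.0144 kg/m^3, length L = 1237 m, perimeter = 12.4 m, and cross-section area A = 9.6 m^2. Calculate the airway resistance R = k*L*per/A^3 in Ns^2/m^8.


0.2497 Ns^2/m^8

Compute the numerator:
k * L * per = 0.0144 * 1237 * 12.4
= 220.87872
Compute the denominator:
A^3 = 9.6^3 = 884.736
Resistance:
R = 220.87872 / 884.736
= 0.2497 Ns^2/m^8


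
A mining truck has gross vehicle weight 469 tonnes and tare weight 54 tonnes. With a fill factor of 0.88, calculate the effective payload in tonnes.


Maximum payload = gross - tare
= 469 - 54 = 415 tonnes
Effective payload = max payload * fill factor
= 415 * 0.88
= 365.2 tonnes

365.2 tonnes


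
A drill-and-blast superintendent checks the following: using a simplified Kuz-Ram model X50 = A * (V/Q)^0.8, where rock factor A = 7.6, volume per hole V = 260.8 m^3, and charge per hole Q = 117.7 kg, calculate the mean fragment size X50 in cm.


Compute V/Q:
V/Q = 260.8 / 117.7 = 2.215802889
Raise to the power 0.8:
(V/Q)^0.8 = 2.215802889^0.8 = 1.889839401
Multiply by A:
X50 = 7.6 * 1.889839401
= 14.3628 cm

14.3628 cm


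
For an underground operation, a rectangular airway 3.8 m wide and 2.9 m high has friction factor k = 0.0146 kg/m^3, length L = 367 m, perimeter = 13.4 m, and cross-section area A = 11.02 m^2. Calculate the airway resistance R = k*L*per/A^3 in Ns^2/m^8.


0.0537 Ns^2/m^8

Compute the numerator:
k * L * per = 0.0146 * 367 * 13.4
= 71.79988
Compute the denominator:
A^3 = 11.02^3 = 1338.273208
Resistance:
R = 71.79988 / 1338.273208
= 0.0537 Ns^2/m^8


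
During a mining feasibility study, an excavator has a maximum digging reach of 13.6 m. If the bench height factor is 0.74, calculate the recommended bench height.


10.064 m

Bench height = reach * factor
= 13.6 * 0.74
= 10.064 m


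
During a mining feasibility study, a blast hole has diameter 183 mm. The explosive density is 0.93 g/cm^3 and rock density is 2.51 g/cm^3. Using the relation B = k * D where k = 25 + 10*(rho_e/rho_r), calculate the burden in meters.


5.253 m

First, compute k:
rho_e / rho_r = 0.93 / 2.51 = 0.3705179283
k = 25 + 10 * 0.3705179283 = 28.70517928
Then, compute burden:
B = k * D / 1000 = 28.70517928 * 183 / 1000
= 5253.047809 / 1000
= 5.253 m


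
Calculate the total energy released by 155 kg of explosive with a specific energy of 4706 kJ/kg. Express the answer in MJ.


Energy = mass * specific_energy / 1000
= 155 * 4706 / 1000
= 729430 / 1000
= 729.43 MJ

729.43 MJ


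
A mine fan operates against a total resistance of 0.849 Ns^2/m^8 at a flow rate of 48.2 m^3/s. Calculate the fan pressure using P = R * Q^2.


Compute Q^2:
Q^2 = 48.2^2 = 2323.24
Compute pressure:
P = R * Q^2 = 0.849 * 2323.24
= 1972.4308 Pa

1972.4308 Pa


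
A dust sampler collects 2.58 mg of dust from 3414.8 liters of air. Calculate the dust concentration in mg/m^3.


0.7555 mg/m^3

Convert liters to m^3: 1 m^3 = 1000 L
Concentration = mass / volume * 1000
= 2.58 / 3414.8 * 1000
= 0.0007555347312 * 1000
= 0.7555 mg/m^3


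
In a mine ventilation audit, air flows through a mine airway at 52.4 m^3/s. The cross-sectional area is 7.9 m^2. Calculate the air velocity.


Velocity = flow rate / cross-sectional area
= 52.4 / 7.9
= 6.6329 m/s

6.6329 m/s


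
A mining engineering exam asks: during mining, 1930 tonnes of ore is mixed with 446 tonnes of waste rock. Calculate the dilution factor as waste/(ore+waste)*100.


Total material = ore + waste
= 1930 + 446 = 2376 tonnes
Dilution = waste / total * 100
= 446 / 2376 * 100
= 0.1877104377 * 100
= 18.771%

18.771%


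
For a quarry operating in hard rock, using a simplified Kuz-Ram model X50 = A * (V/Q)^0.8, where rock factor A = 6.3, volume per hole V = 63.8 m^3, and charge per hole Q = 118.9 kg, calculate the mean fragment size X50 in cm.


Compute V/Q:
V/Q = 63.8 / 118.9 = 0.5365853659
Raise to the power 0.8:
(V/Q)^0.8 = 0.5365853659^0.8 = 0.6077305372
Multiply by A:
X50 = 6.3 * 0.6077305372
= 3.8287 cm

3.8287 cm


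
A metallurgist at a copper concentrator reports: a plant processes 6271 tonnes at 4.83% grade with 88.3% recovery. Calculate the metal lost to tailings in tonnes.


Total metal in feed:
= 6271 * 4.83 / 100 = 302.8893 tonnes
Metal recovered:
= 302.8893 * 88.3 / 100 = 267.4512519 tonnes
Metal lost to tailings:
= 302.8893 - 267.4512519
= 35.438 tonnes

35.438 tonnes


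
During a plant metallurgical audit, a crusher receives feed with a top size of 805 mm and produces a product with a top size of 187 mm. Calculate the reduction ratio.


4.3048

Reduction ratio = feed size / product size
= 805 / 187
= 4.3048


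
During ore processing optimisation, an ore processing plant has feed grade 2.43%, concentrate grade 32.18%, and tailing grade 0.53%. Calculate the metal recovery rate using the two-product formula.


79.4986%

Using the two-product formula:
R = 100 * c * (f - t) / (f * (c - t))
Numerator = 100 * 32.18 * (2.43 - 0.53)
= 100 * 32.18 * 1.9
= 6114.2
Denominator = 2.43 * (32.18 - 0.53)
= 2.43 * 31.65
= 76.9095
R = 6114.2 / 76.9095
= 79.4986%


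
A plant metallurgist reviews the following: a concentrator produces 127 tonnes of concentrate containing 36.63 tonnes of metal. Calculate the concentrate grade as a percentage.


28.8425%

Grade = (metal in concentrate / concentrate mass) * 100
= (36.63 / 127) * 100
= 0.2884251969 * 100
= 28.8425%


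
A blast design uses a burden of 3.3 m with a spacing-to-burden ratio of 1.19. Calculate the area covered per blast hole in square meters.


First, find the spacing:
Spacing = burden * ratio = 3.3 * 1.19
= 3.927 m
Then, calculate the area:
Area = burden * spacing = 3.3 * 3.927
= 12.9591 m^2

12.9591 m^2


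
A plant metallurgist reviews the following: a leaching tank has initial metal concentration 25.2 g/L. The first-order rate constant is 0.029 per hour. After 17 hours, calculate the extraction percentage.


Compute the exponent:
-k * t = -0.029 * 17 = -0.493
Remaining concentration:
C = 25.2 * exp(-0.493)
= 25.2 * 0.6107912691
= 15.39193998 g/L
Extracted = 25.2 - 15.39193998 = 9.80806002 g/L
Extraction % = 9.80806002 / 25.2 * 100
= 38.9209%

38.9209%


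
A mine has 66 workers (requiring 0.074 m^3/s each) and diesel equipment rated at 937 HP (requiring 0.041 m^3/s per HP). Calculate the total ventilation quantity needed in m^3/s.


Airflow for workers:
Q_people = 66 * 0.074 = 4.884 m^3/s
Airflow for diesel equipment:
Q_diesel = 937 * 0.041 = 38.417 m^3/s
Total ventilation:
Q_total = 4.884 + 38.417
= 43.301 m^3/s

43.301 m^3/s


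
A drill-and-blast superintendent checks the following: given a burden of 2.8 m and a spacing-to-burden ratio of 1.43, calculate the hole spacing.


Spacing = burden * ratio
= 2.8 * 1.43
= 4.004 m

4.004 m


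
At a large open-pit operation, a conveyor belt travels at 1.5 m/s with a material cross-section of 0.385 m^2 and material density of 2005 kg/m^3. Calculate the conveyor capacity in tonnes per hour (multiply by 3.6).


4168.395 t/h

Volumetric flow = speed * area
= 1.5 * 0.385 = 0.5775 m^3/s
Mass flow = volumetric * density
= 0.5775 * 2005 = 1157.8875 kg/s
Convert to t/h: multiply by 3.6
Capacity = 1157.8875 * 3.6
= 4168.395 t/h


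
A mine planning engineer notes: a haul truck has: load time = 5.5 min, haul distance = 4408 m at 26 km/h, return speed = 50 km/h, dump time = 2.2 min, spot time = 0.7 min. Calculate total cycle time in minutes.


23.8619 min

Convert haul speed to m/min: 26 * 1000/60 = 433.3333333 m/min
Haul time = 4408 / 433.3333333 = 10.17230769 min
Convert return speed to m/min: 50 * 1000/60 = 833.3333333 m/min
Return time = 4408 / 833.3333333 = 5.2896 min
Total cycle time:
= 5.5 + 10.17230769 + 2.2 + 5.2896 + 0.7
= 23.8619 min


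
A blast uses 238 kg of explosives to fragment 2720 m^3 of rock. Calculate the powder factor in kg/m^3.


Powder factor = explosive mass / rock volume
= 238 / 2720
= 0.0875 kg/m^3

0.0875 kg/m^3


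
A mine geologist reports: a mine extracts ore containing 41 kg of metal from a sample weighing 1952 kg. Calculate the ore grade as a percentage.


2.1004%

Ore grade = (metal mass / ore mass) * 100
= (41 / 1952) * 100
= 0.02100409836 * 100
= 2.1004%


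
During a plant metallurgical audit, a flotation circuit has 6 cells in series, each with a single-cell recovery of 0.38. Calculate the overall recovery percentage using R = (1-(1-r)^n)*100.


Complement of single-cell recovery:
1 - r = 1 - 0.38 = 0.62
Raise to power n:
(1 - r)^6 = 0.62^6 = 0.05680023558
Overall recovery:
R = (1 - 0.05680023558) * 100
= 94.32%

94.32%


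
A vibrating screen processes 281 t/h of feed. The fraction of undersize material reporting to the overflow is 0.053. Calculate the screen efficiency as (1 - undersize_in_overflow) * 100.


Screen efficiency = (1 - fraction of undersize in overflow) * 100
= (1 - 0.053) * 100
= 0.947 * 100
= 94.7%

94.7%


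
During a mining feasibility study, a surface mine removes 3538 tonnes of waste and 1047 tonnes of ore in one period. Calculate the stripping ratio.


3.3792

Stripping ratio = waste tonnage / ore tonnage
= 3538 / 1047
= 3.3792


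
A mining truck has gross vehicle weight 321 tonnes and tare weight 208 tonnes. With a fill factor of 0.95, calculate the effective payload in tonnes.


107.35 tonnes

Maximum payload = gross - tare
= 321 - 208 = 113 tonnes
Effective payload = max payload * fill factor
= 113 * 0.95
= 107.35 tonnes


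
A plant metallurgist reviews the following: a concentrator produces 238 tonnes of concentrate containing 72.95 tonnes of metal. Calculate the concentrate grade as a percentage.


30.6513%

Grade = (metal in concentrate / concentrate mass) * 100
= (72.95 / 238) * 100
= 0.306512605 * 100
= 30.6513%


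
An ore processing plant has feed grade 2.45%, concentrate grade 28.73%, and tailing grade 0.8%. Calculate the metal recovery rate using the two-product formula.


69.276%

Using the two-product formula:
R = 100 * c * (f - t) / (f * (c - t))
Numerator = 100 * 28.73 * (2.45 - 0.8)
= 100 * 28.73 * 1.65
= 4740.45
Denominator = 2.45 * (28.73 - 0.8)
= 2.45 * 27.93
= 68.4285
R = 4740.45 / 68.4285
= 69.276%


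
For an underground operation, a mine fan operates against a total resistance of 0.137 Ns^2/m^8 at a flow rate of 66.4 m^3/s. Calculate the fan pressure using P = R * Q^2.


Compute Q^2:
Q^2 = 66.4^2 = 4408.96
Compute pressure:
P = R * Q^2 = 0.137 * 4408.96
= 604.0275 Pa

604.0275 Pa


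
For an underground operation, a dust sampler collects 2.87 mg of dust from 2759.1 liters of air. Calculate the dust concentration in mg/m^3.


Convert liters to m^3: 1 m^3 = 1000 L
Concentration = mass / volume * 1000
= 2.87 / 2759.1 * 1000
= 0.001040194266 * 1000
= 1.0402 mg/m^3

1.0402 mg/m^3


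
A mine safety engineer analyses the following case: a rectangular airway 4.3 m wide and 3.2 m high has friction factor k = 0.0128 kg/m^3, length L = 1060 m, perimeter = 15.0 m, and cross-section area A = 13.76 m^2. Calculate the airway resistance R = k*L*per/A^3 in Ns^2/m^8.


Compute the numerator:
k * L * per = 0.0128 * 1060 * 15.0
= 203.52
Compute the denominator:
A^3 = 13.76^3 = 2605.285376
Resistance:
R = 203.52 / 2605.285376
= 0.0781 Ns^2/m^8

0.0781 Ns^2/m^8


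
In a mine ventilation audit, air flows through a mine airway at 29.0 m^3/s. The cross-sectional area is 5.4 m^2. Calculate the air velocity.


5.3704 m/s

Velocity = flow rate / cross-sectional area
= 29.0 / 5.4
= 5.3704 m/s


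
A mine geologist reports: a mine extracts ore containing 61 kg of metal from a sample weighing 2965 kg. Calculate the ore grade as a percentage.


2.0573%

Ore grade = (metal mass / ore mass) * 100
= (61 / 2965) * 100
= 0.02057335582 * 100
= 2.0573%


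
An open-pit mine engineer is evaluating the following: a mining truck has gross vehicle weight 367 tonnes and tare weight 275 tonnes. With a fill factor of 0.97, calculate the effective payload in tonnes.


Maximum payload = gross - tare
= 367 - 275 = 92 tonnes
Effective payload = max payload * fill factor
= 92 * 0.97
= 89.24 tonnes

89.24 tonnes


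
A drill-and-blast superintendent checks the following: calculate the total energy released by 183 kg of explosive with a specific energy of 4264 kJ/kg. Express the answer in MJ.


780.312 MJ

Energy = mass * specific_energy / 1000
= 183 * 4264 / 1000
= 780312 / 1000
= 780.312 MJ


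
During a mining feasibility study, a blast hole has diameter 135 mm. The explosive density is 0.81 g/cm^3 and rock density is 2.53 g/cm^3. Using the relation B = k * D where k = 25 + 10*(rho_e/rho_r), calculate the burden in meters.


First, compute k:
rho_e / rho_r = 0.81 / 2.53 = 0.3201581028
k = 25 + 10 * 0.3201581028 = 28.20158103
Then, compute burden:
B = k * D / 1000 = 28.20158103 * 135 / 1000
= 3807.213439 / 1000
= 3.8072 m

3.8072 m


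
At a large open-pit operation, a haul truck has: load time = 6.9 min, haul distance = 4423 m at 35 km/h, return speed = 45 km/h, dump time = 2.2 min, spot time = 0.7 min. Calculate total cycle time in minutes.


23.2796 min

Convert haul speed to m/min: 35 * 1000/60 = 583.3333333 m/min
Haul time = 4423 / 583.3333333 = 7.582285714 min
Convert return speed to m/min: 45 * 1000/60 = 750 m/min
Return time = 4423 / 750 = 5.897333333 min
Total cycle time:
= 6.9 + 7.582285714 + 2.2 + 5.897333333 + 0.7
= 23.2796 min


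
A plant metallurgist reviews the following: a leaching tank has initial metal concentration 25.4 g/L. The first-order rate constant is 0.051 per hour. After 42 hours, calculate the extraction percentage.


Compute the exponent:
-k * t = -0.051 * 42 = -2.142
Remaining concentration:
C = 25.4 * exp(-2.142)
= 25.4 * 0.1174197685
= 2.98246212 g/L
Extracted = 25.4 - 2.98246212 = 22.41753788 g/L
Extraction % = 22.41753788 / 25.4 * 100
= 88.258%

88.258%


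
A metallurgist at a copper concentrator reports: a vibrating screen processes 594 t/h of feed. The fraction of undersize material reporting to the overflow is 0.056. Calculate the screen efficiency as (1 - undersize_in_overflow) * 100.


94.4%

Screen efficiency = (1 - fraction of undersize in overflow) * 100
= (1 - 0.056) * 100
= 0.944 * 100
= 94.4%


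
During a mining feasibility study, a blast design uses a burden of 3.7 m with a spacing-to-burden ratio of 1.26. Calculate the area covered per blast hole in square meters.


17.2494 m^2

First, find the spacing:
Spacing = burden * ratio = 3.7 * 1.26
= 4.662 m
Then, calculate the area:
Area = burden * spacing = 3.7 * 4.662
= 17.2494 m^2


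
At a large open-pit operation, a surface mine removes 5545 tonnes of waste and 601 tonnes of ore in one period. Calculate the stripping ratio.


Stripping ratio = waste tonnage / ore tonnage
= 5545 / 601
= 9.2263

9.2263


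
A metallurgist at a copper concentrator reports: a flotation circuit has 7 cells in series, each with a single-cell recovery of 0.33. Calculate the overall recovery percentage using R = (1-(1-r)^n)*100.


Complement of single-cell recovery:
1 - r = 1 - 0.33 = 0.67
Raise to power n:
(1 - r)^7 = 0.67^7 = 0.06060711605
Overall recovery:
R = (1 - 0.06060711605) * 100
= 93.9393%

93.9393%


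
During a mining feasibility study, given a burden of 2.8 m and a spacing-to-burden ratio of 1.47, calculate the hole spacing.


Spacing = burden * ratio
= 2.8 * 1.47
= 4.116 m

4.116 m


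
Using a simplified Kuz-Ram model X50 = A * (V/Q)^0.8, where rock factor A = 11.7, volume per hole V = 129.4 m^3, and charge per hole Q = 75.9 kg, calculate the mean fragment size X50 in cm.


Compute V/Q:
V/Q = 129.4 / 75.9 = 1.704874835
Raise to the power 0.8:
(V/Q)^0.8 = 1.704874835^0.8 = 1.532335984
Multiply by A:
X50 = 11.7 * 1.532335984
= 17.9283 cm

17.9283 cm


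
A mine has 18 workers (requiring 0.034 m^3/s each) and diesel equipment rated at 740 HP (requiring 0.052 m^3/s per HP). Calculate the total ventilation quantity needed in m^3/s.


Airflow for workers:
Q_people = 18 * 0.034 = 0.612 m^3/s
Airflow for diesel equipment:
Q_diesel = 740 * 0.052 = 38.48 m^3/s
Total ventilation:
Q_total = 0.612 + 38.48
= 39.092 m^3/s

39.092 m^3/s


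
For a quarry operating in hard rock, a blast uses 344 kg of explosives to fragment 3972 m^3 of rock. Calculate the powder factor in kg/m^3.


Powder factor = explosive mass / rock volume
= 344 / 3972
= 0.0866 kg/m^3

0.0866 kg/m^3


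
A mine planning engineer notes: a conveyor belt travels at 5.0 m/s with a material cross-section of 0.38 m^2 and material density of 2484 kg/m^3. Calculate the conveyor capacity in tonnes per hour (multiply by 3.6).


Volumetric flow = speed * area
= 5.0 * 0.38 = 1.9 m^3/s
Mass flow = volumetric * density
= 1.9 * 2484 = 4719.6 kg/s
Convert to t/h: multiply by 3.6
Capacity = 4719.6 * 3.6
= 16990.56 t/h

16990.56 t/h


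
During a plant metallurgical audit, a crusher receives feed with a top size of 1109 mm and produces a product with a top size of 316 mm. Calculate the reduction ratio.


3.5095

Reduction ratio = feed size / product size
= 1109 / 316
= 3.5095


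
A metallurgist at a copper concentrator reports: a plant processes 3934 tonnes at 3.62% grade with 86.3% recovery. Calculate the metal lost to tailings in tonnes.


19.5103 tonnes

Total metal in feed:
= 3934 * 3.62 / 100 = 142.4108 tonnes
Metal recovered:
= 142.4108 * 86.3 / 100 = 122.9005204 tonnes
Metal lost to tailings:
= 142.4108 - 122.9005204
= 19.5103 tonnes


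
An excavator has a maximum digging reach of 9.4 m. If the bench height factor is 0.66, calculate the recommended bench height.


Bench height = reach * factor
= 9.4 * 0.66
= 6.204 m

6.204 m


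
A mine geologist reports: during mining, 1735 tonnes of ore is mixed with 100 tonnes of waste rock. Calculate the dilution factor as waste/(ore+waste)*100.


5.4496%

Total material = ore + waste
= 1735 + 100 = 1835 tonnes
Dilution = waste / total * 100
= 100 / 1835 * 100
= 0.05449591281 * 100
= 5.4496%


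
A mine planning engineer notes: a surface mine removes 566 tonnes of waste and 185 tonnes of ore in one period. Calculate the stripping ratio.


3.0595

Stripping ratio = waste tonnage / ore tonnage
= 566 / 185
= 3.0595


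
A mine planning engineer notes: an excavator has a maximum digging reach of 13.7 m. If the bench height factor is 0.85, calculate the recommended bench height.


11.645 m

Bench height = reach * factor
= 13.7 * 0.85
= 11.645 m


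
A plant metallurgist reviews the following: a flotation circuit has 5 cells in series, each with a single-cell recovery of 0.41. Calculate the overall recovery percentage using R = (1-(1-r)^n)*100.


92.8508%

Complement of single-cell recovery:
1 - r = 1 - 0.41 = 0.59
Raise to power n:
(1 - r)^5 = 0.59^5 = 0.0714924299
Overall recovery:
R = (1 - 0.0714924299) * 100
= 92.8508%


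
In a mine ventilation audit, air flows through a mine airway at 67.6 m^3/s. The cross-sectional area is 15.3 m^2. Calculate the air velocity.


4.4183 m/s

Velocity = flow rate / cross-sectional area
= 67.6 / 15.3
= 4.4183 m/s
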